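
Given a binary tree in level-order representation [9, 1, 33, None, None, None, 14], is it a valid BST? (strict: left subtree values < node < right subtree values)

Level-order array: [9, 1, 33, None, None, None, 14]
Validate using subtree bounds (lo, hi): at each node, require lo < value < hi,
then recurse left with hi=value and right with lo=value.
Preorder trace (stopping at first violation):
  at node 9 with bounds (-inf, +inf): OK
  at node 1 with bounds (-inf, 9): OK
  at node 33 with bounds (9, +inf): OK
  at node 14 with bounds (33, +inf): VIOLATION
Node 14 violates its bound: not (33 < 14 < +inf).
Result: Not a valid BST


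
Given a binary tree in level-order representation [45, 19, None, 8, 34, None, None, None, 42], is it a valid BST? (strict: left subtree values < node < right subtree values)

Level-order array: [45, 19, None, 8, 34, None, None, None, 42]
Validate using subtree bounds (lo, hi): at each node, require lo < value < hi,
then recurse left with hi=value and right with lo=value.
Preorder trace (stopping at first violation):
  at node 45 with bounds (-inf, +inf): OK
  at node 19 with bounds (-inf, 45): OK
  at node 8 with bounds (-inf, 19): OK
  at node 34 with bounds (19, 45): OK
  at node 42 with bounds (34, 45): OK
No violation found at any node.
Result: Valid BST


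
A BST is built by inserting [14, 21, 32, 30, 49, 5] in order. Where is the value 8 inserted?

Starting tree (level order): [14, 5, 21, None, None, None, 32, 30, 49]
Insertion path: 14 -> 5
Result: insert 8 as right child of 5
Final tree (level order): [14, 5, 21, None, 8, None, 32, None, None, 30, 49]


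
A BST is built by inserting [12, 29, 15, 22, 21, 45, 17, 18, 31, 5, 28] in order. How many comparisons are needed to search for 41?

Search path for 41: 12 -> 29 -> 45 -> 31
Found: False
Comparisons: 4


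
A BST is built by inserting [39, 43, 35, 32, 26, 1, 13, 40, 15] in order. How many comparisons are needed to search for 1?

Search path for 1: 39 -> 35 -> 32 -> 26 -> 1
Found: True
Comparisons: 5


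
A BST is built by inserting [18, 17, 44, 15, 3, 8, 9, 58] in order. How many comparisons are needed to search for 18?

Search path for 18: 18
Found: True
Comparisons: 1


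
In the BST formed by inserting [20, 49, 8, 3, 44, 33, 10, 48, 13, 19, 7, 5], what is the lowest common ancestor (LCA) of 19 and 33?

Tree insertion order: [20, 49, 8, 3, 44, 33, 10, 48, 13, 19, 7, 5]
Tree (level-order array): [20, 8, 49, 3, 10, 44, None, None, 7, None, 13, 33, 48, 5, None, None, 19]
In a BST, the LCA of p=19, q=33 is the first node v on the
root-to-leaf path with p <= v <= q (go left if both < v, right if both > v).
Walk from root:
  at 20: 19 <= 20 <= 33, this is the LCA
LCA = 20


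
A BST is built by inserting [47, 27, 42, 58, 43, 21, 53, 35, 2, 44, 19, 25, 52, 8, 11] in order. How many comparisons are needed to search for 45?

Search path for 45: 47 -> 27 -> 42 -> 43 -> 44
Found: False
Comparisons: 5


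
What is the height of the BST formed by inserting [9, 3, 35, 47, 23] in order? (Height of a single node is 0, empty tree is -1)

Insertion order: [9, 3, 35, 47, 23]
Tree (level-order array): [9, 3, 35, None, None, 23, 47]
Compute height bottom-up (empty subtree = -1):
  height(3) = 1 + max(-1, -1) = 0
  height(23) = 1 + max(-1, -1) = 0
  height(47) = 1 + max(-1, -1) = 0
  height(35) = 1 + max(0, 0) = 1
  height(9) = 1 + max(0, 1) = 2
Height = 2


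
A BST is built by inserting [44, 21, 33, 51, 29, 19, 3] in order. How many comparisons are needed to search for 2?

Search path for 2: 44 -> 21 -> 19 -> 3
Found: False
Comparisons: 4


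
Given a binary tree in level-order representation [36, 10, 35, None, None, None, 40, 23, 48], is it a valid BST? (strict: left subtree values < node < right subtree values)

Level-order array: [36, 10, 35, None, None, None, 40, 23, 48]
Validate using subtree bounds (lo, hi): at each node, require lo < value < hi,
then recurse left with hi=value and right with lo=value.
Preorder trace (stopping at first violation):
  at node 36 with bounds (-inf, +inf): OK
  at node 10 with bounds (-inf, 36): OK
  at node 35 with bounds (36, +inf): VIOLATION
Node 35 violates its bound: not (36 < 35 < +inf).
Result: Not a valid BST


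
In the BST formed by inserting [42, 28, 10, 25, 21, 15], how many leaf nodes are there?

Tree built from: [42, 28, 10, 25, 21, 15]
Tree (level-order array): [42, 28, None, 10, None, None, 25, 21, None, 15]
Rule: A leaf has 0 children.
Per-node child counts:
  node 42: 1 child(ren)
  node 28: 1 child(ren)
  node 10: 1 child(ren)
  node 25: 1 child(ren)
  node 21: 1 child(ren)
  node 15: 0 child(ren)
Matching nodes: [15]
Count of leaf nodes: 1


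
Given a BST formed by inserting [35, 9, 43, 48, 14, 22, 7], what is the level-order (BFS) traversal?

Tree insertion order: [35, 9, 43, 48, 14, 22, 7]
Tree (level-order array): [35, 9, 43, 7, 14, None, 48, None, None, None, 22]
BFS from the root, enqueuing left then right child of each popped node:
  queue [35] -> pop 35, enqueue [9, 43], visited so far: [35]
  queue [9, 43] -> pop 9, enqueue [7, 14], visited so far: [35, 9]
  queue [43, 7, 14] -> pop 43, enqueue [48], visited so far: [35, 9, 43]
  queue [7, 14, 48] -> pop 7, enqueue [none], visited so far: [35, 9, 43, 7]
  queue [14, 48] -> pop 14, enqueue [22], visited so far: [35, 9, 43, 7, 14]
  queue [48, 22] -> pop 48, enqueue [none], visited so far: [35, 9, 43, 7, 14, 48]
  queue [22] -> pop 22, enqueue [none], visited so far: [35, 9, 43, 7, 14, 48, 22]
Result: [35, 9, 43, 7, 14, 48, 22]


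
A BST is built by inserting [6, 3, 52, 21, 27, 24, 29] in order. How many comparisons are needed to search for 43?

Search path for 43: 6 -> 52 -> 21 -> 27 -> 29
Found: False
Comparisons: 5


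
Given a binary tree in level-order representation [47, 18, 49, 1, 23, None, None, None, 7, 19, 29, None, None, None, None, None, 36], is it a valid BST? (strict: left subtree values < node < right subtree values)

Level-order array: [47, 18, 49, 1, 23, None, None, None, 7, 19, 29, None, None, None, None, None, 36]
Validate using subtree bounds (lo, hi): at each node, require lo < value < hi,
then recurse left with hi=value and right with lo=value.
Preorder trace (stopping at first violation):
  at node 47 with bounds (-inf, +inf): OK
  at node 18 with bounds (-inf, 47): OK
  at node 1 with bounds (-inf, 18): OK
  at node 7 with bounds (1, 18): OK
  at node 23 with bounds (18, 47): OK
  at node 19 with bounds (18, 23): OK
  at node 29 with bounds (23, 47): OK
  at node 36 with bounds (29, 47): OK
  at node 49 with bounds (47, +inf): OK
No violation found at any node.
Result: Valid BST


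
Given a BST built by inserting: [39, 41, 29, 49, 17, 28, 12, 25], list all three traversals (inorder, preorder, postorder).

Tree insertion order: [39, 41, 29, 49, 17, 28, 12, 25]
Tree (level-order array): [39, 29, 41, 17, None, None, 49, 12, 28, None, None, None, None, 25]
Inorder (L, root, R): [12, 17, 25, 28, 29, 39, 41, 49]
Preorder (root, L, R): [39, 29, 17, 12, 28, 25, 41, 49]
Postorder (L, R, root): [12, 25, 28, 17, 29, 49, 41, 39]


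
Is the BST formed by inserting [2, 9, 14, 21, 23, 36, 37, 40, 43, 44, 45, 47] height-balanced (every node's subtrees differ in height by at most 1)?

Tree (level-order array): [2, None, 9, None, 14, None, 21, None, 23, None, 36, None, 37, None, 40, None, 43, None, 44, None, 45, None, 47]
Definition: a tree is height-balanced if, at every node, |h(left) - h(right)| <= 1 (empty subtree has height -1).
Bottom-up per-node check:
  node 47: h_left=-1, h_right=-1, diff=0 [OK], height=0
  node 45: h_left=-1, h_right=0, diff=1 [OK], height=1
  node 44: h_left=-1, h_right=1, diff=2 [FAIL (|-1-1|=2 > 1)], height=2
  node 43: h_left=-1, h_right=2, diff=3 [FAIL (|-1-2|=3 > 1)], height=3
  node 40: h_left=-1, h_right=3, diff=4 [FAIL (|-1-3|=4 > 1)], height=4
  node 37: h_left=-1, h_right=4, diff=5 [FAIL (|-1-4|=5 > 1)], height=5
  node 36: h_left=-1, h_right=5, diff=6 [FAIL (|-1-5|=6 > 1)], height=6
  node 23: h_left=-1, h_right=6, diff=7 [FAIL (|-1-6|=7 > 1)], height=7
  node 21: h_left=-1, h_right=7, diff=8 [FAIL (|-1-7|=8 > 1)], height=8
  node 14: h_left=-1, h_right=8, diff=9 [FAIL (|-1-8|=9 > 1)], height=9
  node 9: h_left=-1, h_right=9, diff=10 [FAIL (|-1-9|=10 > 1)], height=10
  node 2: h_left=-1, h_right=10, diff=11 [FAIL (|-1-10|=11 > 1)], height=11
Node 44 violates the condition: |-1 - 1| = 2 > 1.
Result: Not balanced


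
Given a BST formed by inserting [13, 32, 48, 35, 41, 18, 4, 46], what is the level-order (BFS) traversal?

Tree insertion order: [13, 32, 48, 35, 41, 18, 4, 46]
Tree (level-order array): [13, 4, 32, None, None, 18, 48, None, None, 35, None, None, 41, None, 46]
BFS from the root, enqueuing left then right child of each popped node:
  queue [13] -> pop 13, enqueue [4, 32], visited so far: [13]
  queue [4, 32] -> pop 4, enqueue [none], visited so far: [13, 4]
  queue [32] -> pop 32, enqueue [18, 48], visited so far: [13, 4, 32]
  queue [18, 48] -> pop 18, enqueue [none], visited so far: [13, 4, 32, 18]
  queue [48] -> pop 48, enqueue [35], visited so far: [13, 4, 32, 18, 48]
  queue [35] -> pop 35, enqueue [41], visited so far: [13, 4, 32, 18, 48, 35]
  queue [41] -> pop 41, enqueue [46], visited so far: [13, 4, 32, 18, 48, 35, 41]
  queue [46] -> pop 46, enqueue [none], visited so far: [13, 4, 32, 18, 48, 35, 41, 46]
Result: [13, 4, 32, 18, 48, 35, 41, 46]


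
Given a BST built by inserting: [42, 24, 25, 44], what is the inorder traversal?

Tree insertion order: [42, 24, 25, 44]
Tree (level-order array): [42, 24, 44, None, 25]
Inorder traversal: [24, 25, 42, 44]


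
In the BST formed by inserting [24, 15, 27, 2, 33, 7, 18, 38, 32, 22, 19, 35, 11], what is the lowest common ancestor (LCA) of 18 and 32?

Tree insertion order: [24, 15, 27, 2, 33, 7, 18, 38, 32, 22, 19, 35, 11]
Tree (level-order array): [24, 15, 27, 2, 18, None, 33, None, 7, None, 22, 32, 38, None, 11, 19, None, None, None, 35]
In a BST, the LCA of p=18, q=32 is the first node v on the
root-to-leaf path with p <= v <= q (go left if both < v, right if both > v).
Walk from root:
  at 24: 18 <= 24 <= 32, this is the LCA
LCA = 24


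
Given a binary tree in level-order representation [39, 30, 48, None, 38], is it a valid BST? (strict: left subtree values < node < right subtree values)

Level-order array: [39, 30, 48, None, 38]
Validate using subtree bounds (lo, hi): at each node, require lo < value < hi,
then recurse left with hi=value and right with lo=value.
Preorder trace (stopping at first violation):
  at node 39 with bounds (-inf, +inf): OK
  at node 30 with bounds (-inf, 39): OK
  at node 38 with bounds (30, 39): OK
  at node 48 with bounds (39, +inf): OK
No violation found at any node.
Result: Valid BST


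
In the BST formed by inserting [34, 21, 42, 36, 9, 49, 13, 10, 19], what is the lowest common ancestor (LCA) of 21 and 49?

Tree insertion order: [34, 21, 42, 36, 9, 49, 13, 10, 19]
Tree (level-order array): [34, 21, 42, 9, None, 36, 49, None, 13, None, None, None, None, 10, 19]
In a BST, the LCA of p=21, q=49 is the first node v on the
root-to-leaf path with p <= v <= q (go left if both < v, right if both > v).
Walk from root:
  at 34: 21 <= 34 <= 49, this is the LCA
LCA = 34


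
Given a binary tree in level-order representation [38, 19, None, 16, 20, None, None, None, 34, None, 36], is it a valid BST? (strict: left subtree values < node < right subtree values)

Level-order array: [38, 19, None, 16, 20, None, None, None, 34, None, 36]
Validate using subtree bounds (lo, hi): at each node, require lo < value < hi,
then recurse left with hi=value and right with lo=value.
Preorder trace (stopping at first violation):
  at node 38 with bounds (-inf, +inf): OK
  at node 19 with bounds (-inf, 38): OK
  at node 16 with bounds (-inf, 19): OK
  at node 20 with bounds (19, 38): OK
  at node 34 with bounds (20, 38): OK
  at node 36 with bounds (34, 38): OK
No violation found at any node.
Result: Valid BST


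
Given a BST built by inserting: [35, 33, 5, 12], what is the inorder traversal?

Tree insertion order: [35, 33, 5, 12]
Tree (level-order array): [35, 33, None, 5, None, None, 12]
Inorder traversal: [5, 12, 33, 35]


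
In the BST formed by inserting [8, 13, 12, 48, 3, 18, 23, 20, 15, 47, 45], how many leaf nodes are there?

Tree built from: [8, 13, 12, 48, 3, 18, 23, 20, 15, 47, 45]
Tree (level-order array): [8, 3, 13, None, None, 12, 48, None, None, 18, None, 15, 23, None, None, 20, 47, None, None, 45]
Rule: A leaf has 0 children.
Per-node child counts:
  node 8: 2 child(ren)
  node 3: 0 child(ren)
  node 13: 2 child(ren)
  node 12: 0 child(ren)
  node 48: 1 child(ren)
  node 18: 2 child(ren)
  node 15: 0 child(ren)
  node 23: 2 child(ren)
  node 20: 0 child(ren)
  node 47: 1 child(ren)
  node 45: 0 child(ren)
Matching nodes: [3, 12, 15, 20, 45]
Count of leaf nodes: 5


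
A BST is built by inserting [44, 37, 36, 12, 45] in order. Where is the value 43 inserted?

Starting tree (level order): [44, 37, 45, 36, None, None, None, 12]
Insertion path: 44 -> 37
Result: insert 43 as right child of 37
Final tree (level order): [44, 37, 45, 36, 43, None, None, 12]


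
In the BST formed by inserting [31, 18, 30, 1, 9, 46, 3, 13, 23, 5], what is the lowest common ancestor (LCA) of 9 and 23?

Tree insertion order: [31, 18, 30, 1, 9, 46, 3, 13, 23, 5]
Tree (level-order array): [31, 18, 46, 1, 30, None, None, None, 9, 23, None, 3, 13, None, None, None, 5]
In a BST, the LCA of p=9, q=23 is the first node v on the
root-to-leaf path with p <= v <= q (go left if both < v, right if both > v).
Walk from root:
  at 31: both 9 and 23 < 31, go left
  at 18: 9 <= 18 <= 23, this is the LCA
LCA = 18


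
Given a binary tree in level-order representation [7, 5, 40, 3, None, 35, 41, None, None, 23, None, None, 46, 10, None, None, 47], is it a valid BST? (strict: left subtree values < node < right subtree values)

Level-order array: [7, 5, 40, 3, None, 35, 41, None, None, 23, None, None, 46, 10, None, None, 47]
Validate using subtree bounds (lo, hi): at each node, require lo < value < hi,
then recurse left with hi=value and right with lo=value.
Preorder trace (stopping at first violation):
  at node 7 with bounds (-inf, +inf): OK
  at node 5 with bounds (-inf, 7): OK
  at node 3 with bounds (-inf, 5): OK
  at node 40 with bounds (7, +inf): OK
  at node 35 with bounds (7, 40): OK
  at node 23 with bounds (7, 35): OK
  at node 10 with bounds (7, 23): OK
  at node 41 with bounds (40, +inf): OK
  at node 46 with bounds (41, +inf): OK
  at node 47 with bounds (46, +inf): OK
No violation found at any node.
Result: Valid BST


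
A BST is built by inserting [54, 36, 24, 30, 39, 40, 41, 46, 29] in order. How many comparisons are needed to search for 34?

Search path for 34: 54 -> 36 -> 24 -> 30
Found: False
Comparisons: 4


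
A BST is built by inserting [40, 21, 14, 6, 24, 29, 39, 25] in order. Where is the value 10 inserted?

Starting tree (level order): [40, 21, None, 14, 24, 6, None, None, 29, None, None, 25, 39]
Insertion path: 40 -> 21 -> 14 -> 6
Result: insert 10 as right child of 6
Final tree (level order): [40, 21, None, 14, 24, 6, None, None, 29, None, 10, 25, 39]


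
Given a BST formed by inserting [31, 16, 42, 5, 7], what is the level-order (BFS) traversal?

Tree insertion order: [31, 16, 42, 5, 7]
Tree (level-order array): [31, 16, 42, 5, None, None, None, None, 7]
BFS from the root, enqueuing left then right child of each popped node:
  queue [31] -> pop 31, enqueue [16, 42], visited so far: [31]
  queue [16, 42] -> pop 16, enqueue [5], visited so far: [31, 16]
  queue [42, 5] -> pop 42, enqueue [none], visited so far: [31, 16, 42]
  queue [5] -> pop 5, enqueue [7], visited so far: [31, 16, 42, 5]
  queue [7] -> pop 7, enqueue [none], visited so far: [31, 16, 42, 5, 7]
Result: [31, 16, 42, 5, 7]


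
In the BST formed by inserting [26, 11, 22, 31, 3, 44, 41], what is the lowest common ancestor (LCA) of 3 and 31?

Tree insertion order: [26, 11, 22, 31, 3, 44, 41]
Tree (level-order array): [26, 11, 31, 3, 22, None, 44, None, None, None, None, 41]
In a BST, the LCA of p=3, q=31 is the first node v on the
root-to-leaf path with p <= v <= q (go left if both < v, right if both > v).
Walk from root:
  at 26: 3 <= 26 <= 31, this is the LCA
LCA = 26


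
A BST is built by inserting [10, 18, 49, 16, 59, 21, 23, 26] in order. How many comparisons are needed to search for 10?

Search path for 10: 10
Found: True
Comparisons: 1


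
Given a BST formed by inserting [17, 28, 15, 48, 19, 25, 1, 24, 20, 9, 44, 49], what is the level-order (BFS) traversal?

Tree insertion order: [17, 28, 15, 48, 19, 25, 1, 24, 20, 9, 44, 49]
Tree (level-order array): [17, 15, 28, 1, None, 19, 48, None, 9, None, 25, 44, 49, None, None, 24, None, None, None, None, None, 20]
BFS from the root, enqueuing left then right child of each popped node:
  queue [17] -> pop 17, enqueue [15, 28], visited so far: [17]
  queue [15, 28] -> pop 15, enqueue [1], visited so far: [17, 15]
  queue [28, 1] -> pop 28, enqueue [19, 48], visited so far: [17, 15, 28]
  queue [1, 19, 48] -> pop 1, enqueue [9], visited so far: [17, 15, 28, 1]
  queue [19, 48, 9] -> pop 19, enqueue [25], visited so far: [17, 15, 28, 1, 19]
  queue [48, 9, 25] -> pop 48, enqueue [44, 49], visited so far: [17, 15, 28, 1, 19, 48]
  queue [9, 25, 44, 49] -> pop 9, enqueue [none], visited so far: [17, 15, 28, 1, 19, 48, 9]
  queue [25, 44, 49] -> pop 25, enqueue [24], visited so far: [17, 15, 28, 1, 19, 48, 9, 25]
  queue [44, 49, 24] -> pop 44, enqueue [none], visited so far: [17, 15, 28, 1, 19, 48, 9, 25, 44]
  queue [49, 24] -> pop 49, enqueue [none], visited so far: [17, 15, 28, 1, 19, 48, 9, 25, 44, 49]
  queue [24] -> pop 24, enqueue [20], visited so far: [17, 15, 28, 1, 19, 48, 9, 25, 44, 49, 24]
  queue [20] -> pop 20, enqueue [none], visited so far: [17, 15, 28, 1, 19, 48, 9, 25, 44, 49, 24, 20]
Result: [17, 15, 28, 1, 19, 48, 9, 25, 44, 49, 24, 20]


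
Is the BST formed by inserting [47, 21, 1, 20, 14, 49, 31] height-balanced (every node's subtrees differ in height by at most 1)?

Tree (level-order array): [47, 21, 49, 1, 31, None, None, None, 20, None, None, 14]
Definition: a tree is height-balanced if, at every node, |h(left) - h(right)| <= 1 (empty subtree has height -1).
Bottom-up per-node check:
  node 14: h_left=-1, h_right=-1, diff=0 [OK], height=0
  node 20: h_left=0, h_right=-1, diff=1 [OK], height=1
  node 1: h_left=-1, h_right=1, diff=2 [FAIL (|-1-1|=2 > 1)], height=2
  node 31: h_left=-1, h_right=-1, diff=0 [OK], height=0
  node 21: h_left=2, h_right=0, diff=2 [FAIL (|2-0|=2 > 1)], height=3
  node 49: h_left=-1, h_right=-1, diff=0 [OK], height=0
  node 47: h_left=3, h_right=0, diff=3 [FAIL (|3-0|=3 > 1)], height=4
Node 1 violates the condition: |-1 - 1| = 2 > 1.
Result: Not balanced


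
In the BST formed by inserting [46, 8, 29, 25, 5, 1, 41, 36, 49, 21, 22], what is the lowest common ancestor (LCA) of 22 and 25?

Tree insertion order: [46, 8, 29, 25, 5, 1, 41, 36, 49, 21, 22]
Tree (level-order array): [46, 8, 49, 5, 29, None, None, 1, None, 25, 41, None, None, 21, None, 36, None, None, 22]
In a BST, the LCA of p=22, q=25 is the first node v on the
root-to-leaf path with p <= v <= q (go left if both < v, right if both > v).
Walk from root:
  at 46: both 22 and 25 < 46, go left
  at 8: both 22 and 25 > 8, go right
  at 29: both 22 and 25 < 29, go left
  at 25: 22 <= 25 <= 25, this is the LCA
LCA = 25


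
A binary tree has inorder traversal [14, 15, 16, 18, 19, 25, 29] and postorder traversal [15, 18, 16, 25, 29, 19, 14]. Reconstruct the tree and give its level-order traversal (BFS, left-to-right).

Inorder:   [14, 15, 16, 18, 19, 25, 29]
Postorder: [15, 18, 16, 25, 29, 19, 14]
Algorithm: postorder visits root last, so walk postorder right-to-left;
each value is the root of the current inorder slice — split it at that
value, recurse on the right subtree first, then the left.
Recursive splits:
  root=14; inorder splits into left=[], right=[15, 16, 18, 19, 25, 29]
  root=19; inorder splits into left=[15, 16, 18], right=[25, 29]
  root=29; inorder splits into left=[25], right=[]
  root=25; inorder splits into left=[], right=[]
  root=16; inorder splits into left=[15], right=[18]
  root=18; inorder splits into left=[], right=[]
  root=15; inorder splits into left=[], right=[]
Reconstructed level-order: [14, 19, 16, 29, 15, 18, 25]


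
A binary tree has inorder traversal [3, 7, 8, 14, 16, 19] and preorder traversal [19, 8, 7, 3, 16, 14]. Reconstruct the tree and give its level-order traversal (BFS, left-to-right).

Inorder:  [3, 7, 8, 14, 16, 19]
Preorder: [19, 8, 7, 3, 16, 14]
Algorithm: preorder visits root first, so consume preorder in order;
for each root, split the current inorder slice at that value into
left-subtree inorder and right-subtree inorder, then recurse.
Recursive splits:
  root=19; inorder splits into left=[3, 7, 8, 14, 16], right=[]
  root=8; inorder splits into left=[3, 7], right=[14, 16]
  root=7; inorder splits into left=[3], right=[]
  root=3; inorder splits into left=[], right=[]
  root=16; inorder splits into left=[14], right=[]
  root=14; inorder splits into left=[], right=[]
Reconstructed level-order: [19, 8, 7, 16, 3, 14]


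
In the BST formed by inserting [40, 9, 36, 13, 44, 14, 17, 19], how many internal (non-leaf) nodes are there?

Tree built from: [40, 9, 36, 13, 44, 14, 17, 19]
Tree (level-order array): [40, 9, 44, None, 36, None, None, 13, None, None, 14, None, 17, None, 19]
Rule: An internal node has at least one child.
Per-node child counts:
  node 40: 2 child(ren)
  node 9: 1 child(ren)
  node 36: 1 child(ren)
  node 13: 1 child(ren)
  node 14: 1 child(ren)
  node 17: 1 child(ren)
  node 19: 0 child(ren)
  node 44: 0 child(ren)
Matching nodes: [40, 9, 36, 13, 14, 17]
Count of internal (non-leaf) nodes: 6


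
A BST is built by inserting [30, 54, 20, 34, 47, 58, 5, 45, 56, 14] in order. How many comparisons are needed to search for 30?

Search path for 30: 30
Found: True
Comparisons: 1


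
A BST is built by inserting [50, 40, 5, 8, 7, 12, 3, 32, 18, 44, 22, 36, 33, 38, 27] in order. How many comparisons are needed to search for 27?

Search path for 27: 50 -> 40 -> 5 -> 8 -> 12 -> 32 -> 18 -> 22 -> 27
Found: True
Comparisons: 9


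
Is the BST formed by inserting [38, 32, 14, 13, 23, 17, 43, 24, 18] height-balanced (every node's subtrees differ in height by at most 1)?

Tree (level-order array): [38, 32, 43, 14, None, None, None, 13, 23, None, None, 17, 24, None, 18]
Definition: a tree is height-balanced if, at every node, |h(left) - h(right)| <= 1 (empty subtree has height -1).
Bottom-up per-node check:
  node 13: h_left=-1, h_right=-1, diff=0 [OK], height=0
  node 18: h_left=-1, h_right=-1, diff=0 [OK], height=0
  node 17: h_left=-1, h_right=0, diff=1 [OK], height=1
  node 24: h_left=-1, h_right=-1, diff=0 [OK], height=0
  node 23: h_left=1, h_right=0, diff=1 [OK], height=2
  node 14: h_left=0, h_right=2, diff=2 [FAIL (|0-2|=2 > 1)], height=3
  node 32: h_left=3, h_right=-1, diff=4 [FAIL (|3--1|=4 > 1)], height=4
  node 43: h_left=-1, h_right=-1, diff=0 [OK], height=0
  node 38: h_left=4, h_right=0, diff=4 [FAIL (|4-0|=4 > 1)], height=5
Node 14 violates the condition: |0 - 2| = 2 > 1.
Result: Not balanced


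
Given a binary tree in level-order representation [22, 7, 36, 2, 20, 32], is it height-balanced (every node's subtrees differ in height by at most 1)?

Tree (level-order array): [22, 7, 36, 2, 20, 32]
Definition: a tree is height-balanced if, at every node, |h(left) - h(right)| <= 1 (empty subtree has height -1).
Bottom-up per-node check:
  node 2: h_left=-1, h_right=-1, diff=0 [OK], height=0
  node 20: h_left=-1, h_right=-1, diff=0 [OK], height=0
  node 7: h_left=0, h_right=0, diff=0 [OK], height=1
  node 32: h_left=-1, h_right=-1, diff=0 [OK], height=0
  node 36: h_left=0, h_right=-1, diff=1 [OK], height=1
  node 22: h_left=1, h_right=1, diff=0 [OK], height=2
All nodes satisfy the balance condition.
Result: Balanced


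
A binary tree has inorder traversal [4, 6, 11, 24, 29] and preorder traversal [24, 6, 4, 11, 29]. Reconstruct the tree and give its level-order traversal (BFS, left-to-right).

Inorder:  [4, 6, 11, 24, 29]
Preorder: [24, 6, 4, 11, 29]
Algorithm: preorder visits root first, so consume preorder in order;
for each root, split the current inorder slice at that value into
left-subtree inorder and right-subtree inorder, then recurse.
Recursive splits:
  root=24; inorder splits into left=[4, 6, 11], right=[29]
  root=6; inorder splits into left=[4], right=[11]
  root=4; inorder splits into left=[], right=[]
  root=11; inorder splits into left=[], right=[]
  root=29; inorder splits into left=[], right=[]
Reconstructed level-order: [24, 6, 29, 4, 11]


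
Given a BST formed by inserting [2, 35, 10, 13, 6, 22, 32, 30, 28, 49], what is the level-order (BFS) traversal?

Tree insertion order: [2, 35, 10, 13, 6, 22, 32, 30, 28, 49]
Tree (level-order array): [2, None, 35, 10, 49, 6, 13, None, None, None, None, None, 22, None, 32, 30, None, 28]
BFS from the root, enqueuing left then right child of each popped node:
  queue [2] -> pop 2, enqueue [35], visited so far: [2]
  queue [35] -> pop 35, enqueue [10, 49], visited so far: [2, 35]
  queue [10, 49] -> pop 10, enqueue [6, 13], visited so far: [2, 35, 10]
  queue [49, 6, 13] -> pop 49, enqueue [none], visited so far: [2, 35, 10, 49]
  queue [6, 13] -> pop 6, enqueue [none], visited so far: [2, 35, 10, 49, 6]
  queue [13] -> pop 13, enqueue [22], visited so far: [2, 35, 10, 49, 6, 13]
  queue [22] -> pop 22, enqueue [32], visited so far: [2, 35, 10, 49, 6, 13, 22]
  queue [32] -> pop 32, enqueue [30], visited so far: [2, 35, 10, 49, 6, 13, 22, 32]
  queue [30] -> pop 30, enqueue [28], visited so far: [2, 35, 10, 49, 6, 13, 22, 32, 30]
  queue [28] -> pop 28, enqueue [none], visited so far: [2, 35, 10, 49, 6, 13, 22, 32, 30, 28]
Result: [2, 35, 10, 49, 6, 13, 22, 32, 30, 28]


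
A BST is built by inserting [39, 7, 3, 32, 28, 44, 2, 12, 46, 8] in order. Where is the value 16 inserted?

Starting tree (level order): [39, 7, 44, 3, 32, None, 46, 2, None, 28, None, None, None, None, None, 12, None, 8]
Insertion path: 39 -> 7 -> 32 -> 28 -> 12
Result: insert 16 as right child of 12
Final tree (level order): [39, 7, 44, 3, 32, None, 46, 2, None, 28, None, None, None, None, None, 12, None, 8, 16]


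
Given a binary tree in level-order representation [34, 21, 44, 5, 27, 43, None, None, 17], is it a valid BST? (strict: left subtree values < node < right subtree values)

Level-order array: [34, 21, 44, 5, 27, 43, None, None, 17]
Validate using subtree bounds (lo, hi): at each node, require lo < value < hi,
then recurse left with hi=value and right with lo=value.
Preorder trace (stopping at first violation):
  at node 34 with bounds (-inf, +inf): OK
  at node 21 with bounds (-inf, 34): OK
  at node 5 with bounds (-inf, 21): OK
  at node 17 with bounds (5, 21): OK
  at node 27 with bounds (21, 34): OK
  at node 44 with bounds (34, +inf): OK
  at node 43 with bounds (34, 44): OK
No violation found at any node.
Result: Valid BST


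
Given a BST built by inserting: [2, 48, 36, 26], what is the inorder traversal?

Tree insertion order: [2, 48, 36, 26]
Tree (level-order array): [2, None, 48, 36, None, 26]
Inorder traversal: [2, 26, 36, 48]


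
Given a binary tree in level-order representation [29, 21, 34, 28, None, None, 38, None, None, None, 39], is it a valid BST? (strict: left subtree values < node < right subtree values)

Level-order array: [29, 21, 34, 28, None, None, 38, None, None, None, 39]
Validate using subtree bounds (lo, hi): at each node, require lo < value < hi,
then recurse left with hi=value and right with lo=value.
Preorder trace (stopping at first violation):
  at node 29 with bounds (-inf, +inf): OK
  at node 21 with bounds (-inf, 29): OK
  at node 28 with bounds (-inf, 21): VIOLATION
Node 28 violates its bound: not (-inf < 28 < 21).
Result: Not a valid BST


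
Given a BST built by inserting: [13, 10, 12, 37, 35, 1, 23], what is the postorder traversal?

Tree insertion order: [13, 10, 12, 37, 35, 1, 23]
Tree (level-order array): [13, 10, 37, 1, 12, 35, None, None, None, None, None, 23]
Postorder traversal: [1, 12, 10, 23, 35, 37, 13]


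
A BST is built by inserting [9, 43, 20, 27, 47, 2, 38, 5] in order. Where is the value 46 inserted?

Starting tree (level order): [9, 2, 43, None, 5, 20, 47, None, None, None, 27, None, None, None, 38]
Insertion path: 9 -> 43 -> 47
Result: insert 46 as left child of 47
Final tree (level order): [9, 2, 43, None, 5, 20, 47, None, None, None, 27, 46, None, None, 38]


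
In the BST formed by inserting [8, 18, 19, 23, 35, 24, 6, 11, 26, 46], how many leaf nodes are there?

Tree built from: [8, 18, 19, 23, 35, 24, 6, 11, 26, 46]
Tree (level-order array): [8, 6, 18, None, None, 11, 19, None, None, None, 23, None, 35, 24, 46, None, 26]
Rule: A leaf has 0 children.
Per-node child counts:
  node 8: 2 child(ren)
  node 6: 0 child(ren)
  node 18: 2 child(ren)
  node 11: 0 child(ren)
  node 19: 1 child(ren)
  node 23: 1 child(ren)
  node 35: 2 child(ren)
  node 24: 1 child(ren)
  node 26: 0 child(ren)
  node 46: 0 child(ren)
Matching nodes: [6, 11, 26, 46]
Count of leaf nodes: 4


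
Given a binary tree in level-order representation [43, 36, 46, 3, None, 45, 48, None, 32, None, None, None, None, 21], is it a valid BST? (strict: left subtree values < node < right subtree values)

Level-order array: [43, 36, 46, 3, None, 45, 48, None, 32, None, None, None, None, 21]
Validate using subtree bounds (lo, hi): at each node, require lo < value < hi,
then recurse left with hi=value and right with lo=value.
Preorder trace (stopping at first violation):
  at node 43 with bounds (-inf, +inf): OK
  at node 36 with bounds (-inf, 43): OK
  at node 3 with bounds (-inf, 36): OK
  at node 32 with bounds (3, 36): OK
  at node 21 with bounds (3, 32): OK
  at node 46 with bounds (43, +inf): OK
  at node 45 with bounds (43, 46): OK
  at node 48 with bounds (46, +inf): OK
No violation found at any node.
Result: Valid BST


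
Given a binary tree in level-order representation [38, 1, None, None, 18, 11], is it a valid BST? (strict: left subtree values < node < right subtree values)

Level-order array: [38, 1, None, None, 18, 11]
Validate using subtree bounds (lo, hi): at each node, require lo < value < hi,
then recurse left with hi=value and right with lo=value.
Preorder trace (stopping at first violation):
  at node 38 with bounds (-inf, +inf): OK
  at node 1 with bounds (-inf, 38): OK
  at node 18 with bounds (1, 38): OK
  at node 11 with bounds (1, 18): OK
No violation found at any node.
Result: Valid BST


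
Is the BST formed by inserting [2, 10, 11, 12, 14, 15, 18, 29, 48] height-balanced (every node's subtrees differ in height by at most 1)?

Tree (level-order array): [2, None, 10, None, 11, None, 12, None, 14, None, 15, None, 18, None, 29, None, 48]
Definition: a tree is height-balanced if, at every node, |h(left) - h(right)| <= 1 (empty subtree has height -1).
Bottom-up per-node check:
  node 48: h_left=-1, h_right=-1, diff=0 [OK], height=0
  node 29: h_left=-1, h_right=0, diff=1 [OK], height=1
  node 18: h_left=-1, h_right=1, diff=2 [FAIL (|-1-1|=2 > 1)], height=2
  node 15: h_left=-1, h_right=2, diff=3 [FAIL (|-1-2|=3 > 1)], height=3
  node 14: h_left=-1, h_right=3, diff=4 [FAIL (|-1-3|=4 > 1)], height=4
  node 12: h_left=-1, h_right=4, diff=5 [FAIL (|-1-4|=5 > 1)], height=5
  node 11: h_left=-1, h_right=5, diff=6 [FAIL (|-1-5|=6 > 1)], height=6
  node 10: h_left=-1, h_right=6, diff=7 [FAIL (|-1-6|=7 > 1)], height=7
  node 2: h_left=-1, h_right=7, diff=8 [FAIL (|-1-7|=8 > 1)], height=8
Node 18 violates the condition: |-1 - 1| = 2 > 1.
Result: Not balanced


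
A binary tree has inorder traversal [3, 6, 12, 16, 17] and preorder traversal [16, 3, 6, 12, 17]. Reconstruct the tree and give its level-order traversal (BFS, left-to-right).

Inorder:  [3, 6, 12, 16, 17]
Preorder: [16, 3, 6, 12, 17]
Algorithm: preorder visits root first, so consume preorder in order;
for each root, split the current inorder slice at that value into
left-subtree inorder and right-subtree inorder, then recurse.
Recursive splits:
  root=16; inorder splits into left=[3, 6, 12], right=[17]
  root=3; inorder splits into left=[], right=[6, 12]
  root=6; inorder splits into left=[], right=[12]
  root=12; inorder splits into left=[], right=[]
  root=17; inorder splits into left=[], right=[]
Reconstructed level-order: [16, 3, 17, 6, 12]


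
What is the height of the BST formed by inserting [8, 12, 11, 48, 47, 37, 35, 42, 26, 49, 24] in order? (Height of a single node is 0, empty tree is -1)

Insertion order: [8, 12, 11, 48, 47, 37, 35, 42, 26, 49, 24]
Tree (level-order array): [8, None, 12, 11, 48, None, None, 47, 49, 37, None, None, None, 35, 42, 26, None, None, None, 24]
Compute height bottom-up (empty subtree = -1):
  height(11) = 1 + max(-1, -1) = 0
  height(24) = 1 + max(-1, -1) = 0
  height(26) = 1 + max(0, -1) = 1
  height(35) = 1 + max(1, -1) = 2
  height(42) = 1 + max(-1, -1) = 0
  height(37) = 1 + max(2, 0) = 3
  height(47) = 1 + max(3, -1) = 4
  height(49) = 1 + max(-1, -1) = 0
  height(48) = 1 + max(4, 0) = 5
  height(12) = 1 + max(0, 5) = 6
  height(8) = 1 + max(-1, 6) = 7
Height = 7


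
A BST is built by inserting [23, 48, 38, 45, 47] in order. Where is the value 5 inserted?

Starting tree (level order): [23, None, 48, 38, None, None, 45, None, 47]
Insertion path: 23
Result: insert 5 as left child of 23
Final tree (level order): [23, 5, 48, None, None, 38, None, None, 45, None, 47]


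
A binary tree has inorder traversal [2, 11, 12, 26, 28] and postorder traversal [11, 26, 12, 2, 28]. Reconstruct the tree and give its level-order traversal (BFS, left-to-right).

Inorder:   [2, 11, 12, 26, 28]
Postorder: [11, 26, 12, 2, 28]
Algorithm: postorder visits root last, so walk postorder right-to-left;
each value is the root of the current inorder slice — split it at that
value, recurse on the right subtree first, then the left.
Recursive splits:
  root=28; inorder splits into left=[2, 11, 12, 26], right=[]
  root=2; inorder splits into left=[], right=[11, 12, 26]
  root=12; inorder splits into left=[11], right=[26]
  root=26; inorder splits into left=[], right=[]
  root=11; inorder splits into left=[], right=[]
Reconstructed level-order: [28, 2, 12, 11, 26]


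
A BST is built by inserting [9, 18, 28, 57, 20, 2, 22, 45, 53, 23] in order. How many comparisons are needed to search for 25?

Search path for 25: 9 -> 18 -> 28 -> 20 -> 22 -> 23
Found: False
Comparisons: 6


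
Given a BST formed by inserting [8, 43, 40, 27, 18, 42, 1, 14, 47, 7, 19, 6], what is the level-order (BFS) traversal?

Tree insertion order: [8, 43, 40, 27, 18, 42, 1, 14, 47, 7, 19, 6]
Tree (level-order array): [8, 1, 43, None, 7, 40, 47, 6, None, 27, 42, None, None, None, None, 18, None, None, None, 14, 19]
BFS from the root, enqueuing left then right child of each popped node:
  queue [8] -> pop 8, enqueue [1, 43], visited so far: [8]
  queue [1, 43] -> pop 1, enqueue [7], visited so far: [8, 1]
  queue [43, 7] -> pop 43, enqueue [40, 47], visited so far: [8, 1, 43]
  queue [7, 40, 47] -> pop 7, enqueue [6], visited so far: [8, 1, 43, 7]
  queue [40, 47, 6] -> pop 40, enqueue [27, 42], visited so far: [8, 1, 43, 7, 40]
  queue [47, 6, 27, 42] -> pop 47, enqueue [none], visited so far: [8, 1, 43, 7, 40, 47]
  queue [6, 27, 42] -> pop 6, enqueue [none], visited so far: [8, 1, 43, 7, 40, 47, 6]
  queue [27, 42] -> pop 27, enqueue [18], visited so far: [8, 1, 43, 7, 40, 47, 6, 27]
  queue [42, 18] -> pop 42, enqueue [none], visited so far: [8, 1, 43, 7, 40, 47, 6, 27, 42]
  queue [18] -> pop 18, enqueue [14, 19], visited so far: [8, 1, 43, 7, 40, 47, 6, 27, 42, 18]
  queue [14, 19] -> pop 14, enqueue [none], visited so far: [8, 1, 43, 7, 40, 47, 6, 27, 42, 18, 14]
  queue [19] -> pop 19, enqueue [none], visited so far: [8, 1, 43, 7, 40, 47, 6, 27, 42, 18, 14, 19]
Result: [8, 1, 43, 7, 40, 47, 6, 27, 42, 18, 14, 19]


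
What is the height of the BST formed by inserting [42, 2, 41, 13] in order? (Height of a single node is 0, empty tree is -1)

Insertion order: [42, 2, 41, 13]
Tree (level-order array): [42, 2, None, None, 41, 13]
Compute height bottom-up (empty subtree = -1):
  height(13) = 1 + max(-1, -1) = 0
  height(41) = 1 + max(0, -1) = 1
  height(2) = 1 + max(-1, 1) = 2
  height(42) = 1 + max(2, -1) = 3
Height = 3


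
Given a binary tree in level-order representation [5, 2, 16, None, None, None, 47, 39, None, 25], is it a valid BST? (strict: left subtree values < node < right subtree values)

Level-order array: [5, 2, 16, None, None, None, 47, 39, None, 25]
Validate using subtree bounds (lo, hi): at each node, require lo < value < hi,
then recurse left with hi=value and right with lo=value.
Preorder trace (stopping at first violation):
  at node 5 with bounds (-inf, +inf): OK
  at node 2 with bounds (-inf, 5): OK
  at node 16 with bounds (5, +inf): OK
  at node 47 with bounds (16, +inf): OK
  at node 39 with bounds (16, 47): OK
  at node 25 with bounds (16, 39): OK
No violation found at any node.
Result: Valid BST


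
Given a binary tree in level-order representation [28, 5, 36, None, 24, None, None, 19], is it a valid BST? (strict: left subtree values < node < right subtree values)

Level-order array: [28, 5, 36, None, 24, None, None, 19]
Validate using subtree bounds (lo, hi): at each node, require lo < value < hi,
then recurse left with hi=value and right with lo=value.
Preorder trace (stopping at first violation):
  at node 28 with bounds (-inf, +inf): OK
  at node 5 with bounds (-inf, 28): OK
  at node 24 with bounds (5, 28): OK
  at node 19 with bounds (5, 24): OK
  at node 36 with bounds (28, +inf): OK
No violation found at any node.
Result: Valid BST


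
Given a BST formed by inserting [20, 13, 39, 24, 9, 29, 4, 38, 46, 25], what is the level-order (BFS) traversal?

Tree insertion order: [20, 13, 39, 24, 9, 29, 4, 38, 46, 25]
Tree (level-order array): [20, 13, 39, 9, None, 24, 46, 4, None, None, 29, None, None, None, None, 25, 38]
BFS from the root, enqueuing left then right child of each popped node:
  queue [20] -> pop 20, enqueue [13, 39], visited so far: [20]
  queue [13, 39] -> pop 13, enqueue [9], visited so far: [20, 13]
  queue [39, 9] -> pop 39, enqueue [24, 46], visited so far: [20, 13, 39]
  queue [9, 24, 46] -> pop 9, enqueue [4], visited so far: [20, 13, 39, 9]
  queue [24, 46, 4] -> pop 24, enqueue [29], visited so far: [20, 13, 39, 9, 24]
  queue [46, 4, 29] -> pop 46, enqueue [none], visited so far: [20, 13, 39, 9, 24, 46]
  queue [4, 29] -> pop 4, enqueue [none], visited so far: [20, 13, 39, 9, 24, 46, 4]
  queue [29] -> pop 29, enqueue [25, 38], visited so far: [20, 13, 39, 9, 24, 46, 4, 29]
  queue [25, 38] -> pop 25, enqueue [none], visited so far: [20, 13, 39, 9, 24, 46, 4, 29, 25]
  queue [38] -> pop 38, enqueue [none], visited so far: [20, 13, 39, 9, 24, 46, 4, 29, 25, 38]
Result: [20, 13, 39, 9, 24, 46, 4, 29, 25, 38]


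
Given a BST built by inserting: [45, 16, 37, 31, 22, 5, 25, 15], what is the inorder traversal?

Tree insertion order: [45, 16, 37, 31, 22, 5, 25, 15]
Tree (level-order array): [45, 16, None, 5, 37, None, 15, 31, None, None, None, 22, None, None, 25]
Inorder traversal: [5, 15, 16, 22, 25, 31, 37, 45]


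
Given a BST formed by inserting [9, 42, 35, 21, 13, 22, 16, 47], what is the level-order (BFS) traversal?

Tree insertion order: [9, 42, 35, 21, 13, 22, 16, 47]
Tree (level-order array): [9, None, 42, 35, 47, 21, None, None, None, 13, 22, None, 16]
BFS from the root, enqueuing left then right child of each popped node:
  queue [9] -> pop 9, enqueue [42], visited so far: [9]
  queue [42] -> pop 42, enqueue [35, 47], visited so far: [9, 42]
  queue [35, 47] -> pop 35, enqueue [21], visited so far: [9, 42, 35]
  queue [47, 21] -> pop 47, enqueue [none], visited so far: [9, 42, 35, 47]
  queue [21] -> pop 21, enqueue [13, 22], visited so far: [9, 42, 35, 47, 21]
  queue [13, 22] -> pop 13, enqueue [16], visited so far: [9, 42, 35, 47, 21, 13]
  queue [22, 16] -> pop 22, enqueue [none], visited so far: [9, 42, 35, 47, 21, 13, 22]
  queue [16] -> pop 16, enqueue [none], visited so far: [9, 42, 35, 47, 21, 13, 22, 16]
Result: [9, 42, 35, 47, 21, 13, 22, 16]
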